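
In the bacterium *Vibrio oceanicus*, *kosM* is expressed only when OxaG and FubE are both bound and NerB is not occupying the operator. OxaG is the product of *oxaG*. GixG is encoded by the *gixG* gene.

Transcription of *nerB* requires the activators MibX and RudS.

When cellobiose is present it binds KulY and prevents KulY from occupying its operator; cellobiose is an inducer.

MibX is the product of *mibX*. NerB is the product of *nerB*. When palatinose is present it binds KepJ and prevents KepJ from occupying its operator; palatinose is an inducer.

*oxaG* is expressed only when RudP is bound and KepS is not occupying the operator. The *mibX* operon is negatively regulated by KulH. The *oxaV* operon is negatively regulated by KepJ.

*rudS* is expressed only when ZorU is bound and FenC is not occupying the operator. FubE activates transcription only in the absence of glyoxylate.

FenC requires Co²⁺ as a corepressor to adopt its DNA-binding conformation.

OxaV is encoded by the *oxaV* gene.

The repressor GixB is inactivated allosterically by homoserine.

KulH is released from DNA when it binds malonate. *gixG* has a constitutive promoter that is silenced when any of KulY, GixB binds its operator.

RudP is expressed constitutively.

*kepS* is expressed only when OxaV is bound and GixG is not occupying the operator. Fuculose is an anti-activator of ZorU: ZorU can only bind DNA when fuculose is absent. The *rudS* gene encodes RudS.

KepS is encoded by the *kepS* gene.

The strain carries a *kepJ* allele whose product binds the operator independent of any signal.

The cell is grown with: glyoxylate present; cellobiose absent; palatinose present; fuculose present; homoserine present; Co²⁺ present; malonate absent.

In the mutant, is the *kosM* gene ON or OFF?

OFF

KepJ is constitutively active in this strain.
With repressor KepJ bound, *oxaV* is not transcribed.
So OxaV is not produced.
Cellobiose is absent, so KulY is active.
Homoserine is present, so GixB is inactive.
With repressor KulY bound, *gixG* is not transcribed.
So GixG is not produced.
Required activator OxaV is absent, so *kepS* is not transcribed.
So KepS is not produced.
RudP is produced constitutively and is active.
No repressor is bound and RudP is active, so *oxaG* is transcribed.
So OxaG is produced and active.
Glyoxylate is present, so FubE is inactive.
Malonate is absent, so KulH is active.
With repressor KulH bound, *mibX* is not transcribed.
So MibX is not produced.
Co²⁺ is present, so FenC is active.
Fuculose is present, so ZorU is inactive.
With repressor FenC bound, *rudS* is not transcribed.
So RudS is not produced.
Required activator MibX is absent, so *nerB* is not transcribed.
So NerB is not produced.
Required activator FubE is absent, so *kosM* is not transcribed.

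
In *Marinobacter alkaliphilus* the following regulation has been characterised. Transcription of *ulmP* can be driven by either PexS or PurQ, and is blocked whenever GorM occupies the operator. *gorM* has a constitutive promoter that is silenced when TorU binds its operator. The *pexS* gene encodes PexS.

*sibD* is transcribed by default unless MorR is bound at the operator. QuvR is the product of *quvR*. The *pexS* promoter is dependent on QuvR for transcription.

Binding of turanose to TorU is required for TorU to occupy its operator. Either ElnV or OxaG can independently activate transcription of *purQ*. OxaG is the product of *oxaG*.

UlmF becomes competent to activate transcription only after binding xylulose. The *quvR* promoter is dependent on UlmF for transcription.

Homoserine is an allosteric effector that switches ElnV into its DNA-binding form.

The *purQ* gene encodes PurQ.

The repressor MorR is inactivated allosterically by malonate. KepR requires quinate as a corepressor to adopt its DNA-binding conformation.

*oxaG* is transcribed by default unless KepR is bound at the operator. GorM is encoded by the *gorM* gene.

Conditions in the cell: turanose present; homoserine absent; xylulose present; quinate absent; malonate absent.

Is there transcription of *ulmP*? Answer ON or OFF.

Turanose is present, so TorU is active.
With repressor TorU bound, *gorM* is not transcribed.
So GorM is not produced.
Xylulose is present, so UlmF is active.
No repressor is bound and UlmF is active, so *quvR* is transcribed.
So QuvR is produced and active.
No repressor is bound and QuvR is active, so *pexS* is transcribed.
So PexS is produced and active.
Homoserine is absent, so ElnV is inactive.
Quinate is absent, so KepR is inactive.
With no repressor bound, *oxaG* is transcribed.
So OxaG is produced and active.
Activator OxaG is present, so *purQ* is transcribed.
So PurQ is produced and active.
Activator PexS is present, so *ulmP* is transcribed.

ON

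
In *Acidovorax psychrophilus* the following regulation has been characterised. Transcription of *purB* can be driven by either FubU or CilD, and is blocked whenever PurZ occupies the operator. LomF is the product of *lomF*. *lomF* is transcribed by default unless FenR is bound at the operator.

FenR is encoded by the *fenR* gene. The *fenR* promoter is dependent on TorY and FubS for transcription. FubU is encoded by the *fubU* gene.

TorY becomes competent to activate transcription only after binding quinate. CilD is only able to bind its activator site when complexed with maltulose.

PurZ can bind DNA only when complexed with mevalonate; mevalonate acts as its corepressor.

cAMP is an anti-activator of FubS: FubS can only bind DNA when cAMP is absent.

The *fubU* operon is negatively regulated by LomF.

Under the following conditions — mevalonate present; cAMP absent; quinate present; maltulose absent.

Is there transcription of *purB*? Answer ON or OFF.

Mevalonate is present, so PurZ is active.
Quinate is present, so TorY is active.
cAMP is absent, so FubS is active.
No repressor is bound and TorY and FubS are active, so *fenR* is transcribed.
So FenR is produced and active.
With repressor FenR bound, *lomF* is not transcribed.
So LomF is not produced.
With no repressor bound, *fubU* is transcribed.
So FubU is produced and active.
Maltulose is absent, so CilD is inactive.
With repressor PurZ bound, *purB* is not transcribed.

OFF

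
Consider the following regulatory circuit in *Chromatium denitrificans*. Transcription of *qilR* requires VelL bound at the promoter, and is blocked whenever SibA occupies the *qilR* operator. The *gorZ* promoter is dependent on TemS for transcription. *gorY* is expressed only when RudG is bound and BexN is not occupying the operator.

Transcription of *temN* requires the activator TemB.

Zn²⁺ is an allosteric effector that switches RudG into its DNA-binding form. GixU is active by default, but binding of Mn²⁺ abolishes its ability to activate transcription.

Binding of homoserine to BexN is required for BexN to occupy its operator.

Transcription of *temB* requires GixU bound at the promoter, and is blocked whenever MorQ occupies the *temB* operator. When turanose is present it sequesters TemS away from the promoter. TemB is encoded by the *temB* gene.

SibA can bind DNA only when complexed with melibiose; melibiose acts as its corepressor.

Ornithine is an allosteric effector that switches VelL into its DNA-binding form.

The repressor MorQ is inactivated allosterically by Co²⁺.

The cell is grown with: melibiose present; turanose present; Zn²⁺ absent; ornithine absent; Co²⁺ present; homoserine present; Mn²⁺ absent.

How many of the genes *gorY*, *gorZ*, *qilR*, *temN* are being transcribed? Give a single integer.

Homoserine is present, so BexN is active.
Zn²⁺ is absent, so RudG is inactive.
With repressor BexN bound, *gorY* is not transcribed.
→ *gorY* is OFF.
Turanose is present, so TemS is inactive.
Required activator TemS is absent, so *gorZ* is not transcribed.
→ *gorZ* is OFF.
Melibiose is present, so SibA is active.
Ornithine is absent, so VelL is inactive.
With repressor SibA bound, *qilR* is not transcribed.
→ *qilR* is OFF.
Co²⁺ is present, so MorQ is inactive.
Mn²⁺ is absent, so GixU is active.
No repressor is bound and GixU is active, so *temB* is transcribed.
So TemB is produced and active.
No repressor is bound and TemB is active, so *temN* is transcribed.
→ *temN* is ON.
1 of the 4 genes is transcribed.

1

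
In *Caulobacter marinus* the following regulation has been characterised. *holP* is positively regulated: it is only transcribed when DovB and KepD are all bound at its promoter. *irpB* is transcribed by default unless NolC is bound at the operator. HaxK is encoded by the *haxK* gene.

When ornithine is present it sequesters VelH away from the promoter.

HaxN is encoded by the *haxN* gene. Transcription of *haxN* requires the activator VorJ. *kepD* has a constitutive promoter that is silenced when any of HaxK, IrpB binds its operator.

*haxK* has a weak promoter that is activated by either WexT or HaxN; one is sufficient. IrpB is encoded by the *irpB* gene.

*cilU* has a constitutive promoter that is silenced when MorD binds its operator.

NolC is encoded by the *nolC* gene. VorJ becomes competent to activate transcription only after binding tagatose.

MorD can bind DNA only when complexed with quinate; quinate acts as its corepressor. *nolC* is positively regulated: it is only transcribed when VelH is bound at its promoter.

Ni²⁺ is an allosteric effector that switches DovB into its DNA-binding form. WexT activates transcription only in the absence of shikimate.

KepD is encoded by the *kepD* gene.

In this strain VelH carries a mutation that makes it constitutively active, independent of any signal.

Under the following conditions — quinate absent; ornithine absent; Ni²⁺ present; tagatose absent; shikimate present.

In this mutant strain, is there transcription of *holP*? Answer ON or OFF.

ON

Ni²⁺ is present, so DovB is active.
Shikimate is present, so WexT is inactive.
Tagatose is absent, so VorJ is inactive.
Required activator VorJ is absent, so *haxN* is not transcribed.
So HaxN is not produced.
No activator is available at the *haxK* promoter, so *haxK* is not transcribed.
So HaxK is not produced.
VelH is constitutively active in this strain.
No repressor is bound and VelH is active, so *nolC* is transcribed.
So NolC is produced and active.
With repressor NolC bound, *irpB* is not transcribed.
So IrpB is not produced.
With no repressor bound, *kepD* is transcribed.
So KepD is produced and active.
No repressor is bound and DovB and KepD are active, so *holP* is transcribed.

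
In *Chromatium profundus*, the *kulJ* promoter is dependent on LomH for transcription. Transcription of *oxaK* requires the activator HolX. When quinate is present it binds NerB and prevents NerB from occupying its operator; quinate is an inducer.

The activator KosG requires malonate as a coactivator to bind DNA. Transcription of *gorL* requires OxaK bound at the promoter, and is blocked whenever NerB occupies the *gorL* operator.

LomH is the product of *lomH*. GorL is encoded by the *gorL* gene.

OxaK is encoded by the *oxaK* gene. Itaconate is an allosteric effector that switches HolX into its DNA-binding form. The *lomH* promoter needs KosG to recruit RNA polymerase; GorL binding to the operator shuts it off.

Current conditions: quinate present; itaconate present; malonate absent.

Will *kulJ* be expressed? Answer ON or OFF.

OFF

Itaconate is present, so HolX is active.
No repressor is bound and HolX is active, so *oxaK* is transcribed.
So OxaK is produced and active.
Quinate is present, so NerB is inactive.
No repressor is bound and OxaK is active, so *gorL* is transcribed.
So GorL is produced and active.
Malonate is absent, so KosG is inactive.
With repressor GorL bound, *lomH* is not transcribed.
So LomH is not produced.
Required activator LomH is absent, so *kulJ* is not transcribed.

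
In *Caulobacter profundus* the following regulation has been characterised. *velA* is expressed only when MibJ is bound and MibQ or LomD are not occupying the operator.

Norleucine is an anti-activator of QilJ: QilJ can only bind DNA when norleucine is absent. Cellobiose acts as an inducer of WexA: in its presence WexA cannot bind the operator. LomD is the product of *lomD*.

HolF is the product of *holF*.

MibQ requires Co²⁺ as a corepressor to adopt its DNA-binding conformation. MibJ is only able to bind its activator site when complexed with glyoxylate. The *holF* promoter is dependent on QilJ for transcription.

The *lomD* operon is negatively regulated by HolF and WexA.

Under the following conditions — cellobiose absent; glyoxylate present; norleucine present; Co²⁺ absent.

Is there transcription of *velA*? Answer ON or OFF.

Glyoxylate is present, so MibJ is active.
Co²⁺ is absent, so MibQ is inactive.
Norleucine is present, so QilJ is inactive.
Required activator QilJ is absent, so *holF* is not transcribed.
So HolF is not produced.
Cellobiose is absent, so WexA is active.
With repressor WexA bound, *lomD* is not transcribed.
So LomD is not produced.
No repressor is bound and MibJ is active, so *velA* is transcribed.

ON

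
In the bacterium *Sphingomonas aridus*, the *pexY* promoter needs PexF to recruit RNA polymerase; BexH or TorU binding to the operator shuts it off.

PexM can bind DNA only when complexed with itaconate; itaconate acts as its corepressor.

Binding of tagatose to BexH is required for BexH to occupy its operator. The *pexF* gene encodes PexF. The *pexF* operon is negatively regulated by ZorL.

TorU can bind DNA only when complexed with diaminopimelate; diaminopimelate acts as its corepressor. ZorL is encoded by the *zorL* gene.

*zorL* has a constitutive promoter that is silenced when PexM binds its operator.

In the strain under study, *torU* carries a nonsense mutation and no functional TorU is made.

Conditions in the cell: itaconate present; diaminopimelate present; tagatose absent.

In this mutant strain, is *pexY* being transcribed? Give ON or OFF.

Itaconate is present, so PexM is active.
With repressor PexM bound, *zorL* is not transcribed.
So ZorL is not produced.
With no repressor bound, *pexF* is transcribed.
So PexF is produced and active.
Tagatose is absent, so BexH is inactive.
TorU is non-functional in this strain, so it has no effect.
No repressor is bound and PexF is active, so *pexY* is transcribed.

ON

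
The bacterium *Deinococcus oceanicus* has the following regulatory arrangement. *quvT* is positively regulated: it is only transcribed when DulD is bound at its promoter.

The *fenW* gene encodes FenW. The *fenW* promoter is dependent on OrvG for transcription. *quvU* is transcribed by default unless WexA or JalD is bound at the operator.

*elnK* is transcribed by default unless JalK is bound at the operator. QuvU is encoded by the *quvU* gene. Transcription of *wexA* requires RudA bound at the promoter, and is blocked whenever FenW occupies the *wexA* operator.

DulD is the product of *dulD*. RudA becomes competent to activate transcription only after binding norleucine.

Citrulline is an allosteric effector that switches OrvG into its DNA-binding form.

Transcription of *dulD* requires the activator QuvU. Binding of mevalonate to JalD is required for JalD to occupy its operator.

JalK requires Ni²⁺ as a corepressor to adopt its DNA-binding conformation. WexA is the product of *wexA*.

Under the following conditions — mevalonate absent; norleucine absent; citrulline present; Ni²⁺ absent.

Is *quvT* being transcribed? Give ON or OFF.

ON

Citrulline is present, so OrvG is active.
No repressor is bound and OrvG is active, so *fenW* is transcribed.
So FenW is produced and active.
Norleucine is absent, so RudA is inactive.
With repressor FenW bound, *wexA* is not transcribed.
So WexA is not produced.
Mevalonate is absent, so JalD is inactive.
With no repressor bound, *quvU* is transcribed.
So QuvU is produced and active.
No repressor is bound and QuvU is active, so *dulD* is transcribed.
So DulD is produced and active.
No repressor is bound and DulD is active, so *quvT* is transcribed.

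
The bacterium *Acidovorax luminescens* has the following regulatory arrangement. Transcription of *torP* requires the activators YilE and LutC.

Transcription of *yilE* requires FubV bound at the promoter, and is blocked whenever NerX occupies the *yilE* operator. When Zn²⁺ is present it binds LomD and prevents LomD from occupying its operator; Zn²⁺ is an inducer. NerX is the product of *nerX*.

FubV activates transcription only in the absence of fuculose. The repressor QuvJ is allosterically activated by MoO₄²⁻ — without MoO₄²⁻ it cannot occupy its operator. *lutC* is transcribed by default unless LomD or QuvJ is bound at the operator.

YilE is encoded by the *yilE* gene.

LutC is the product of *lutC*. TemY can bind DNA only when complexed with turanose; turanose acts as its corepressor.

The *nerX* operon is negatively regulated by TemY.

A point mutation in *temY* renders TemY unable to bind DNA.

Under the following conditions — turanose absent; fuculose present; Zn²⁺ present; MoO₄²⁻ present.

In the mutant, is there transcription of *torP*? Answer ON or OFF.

OFF

Fuculose is present, so FubV is inactive.
TemY is non-functional in this strain, so it has no effect.
With no repressor bound, *nerX* is transcribed.
So NerX is produced and active.
With repressor NerX bound, *yilE* is not transcribed.
So YilE is not produced.
Zn²⁺ is present, so LomD is inactive.
MoO₄²⁻ is present, so QuvJ is active.
With repressor QuvJ bound, *lutC* is not transcribed.
So LutC is not produced.
Required activator YilE is absent, so *torP* is not transcribed.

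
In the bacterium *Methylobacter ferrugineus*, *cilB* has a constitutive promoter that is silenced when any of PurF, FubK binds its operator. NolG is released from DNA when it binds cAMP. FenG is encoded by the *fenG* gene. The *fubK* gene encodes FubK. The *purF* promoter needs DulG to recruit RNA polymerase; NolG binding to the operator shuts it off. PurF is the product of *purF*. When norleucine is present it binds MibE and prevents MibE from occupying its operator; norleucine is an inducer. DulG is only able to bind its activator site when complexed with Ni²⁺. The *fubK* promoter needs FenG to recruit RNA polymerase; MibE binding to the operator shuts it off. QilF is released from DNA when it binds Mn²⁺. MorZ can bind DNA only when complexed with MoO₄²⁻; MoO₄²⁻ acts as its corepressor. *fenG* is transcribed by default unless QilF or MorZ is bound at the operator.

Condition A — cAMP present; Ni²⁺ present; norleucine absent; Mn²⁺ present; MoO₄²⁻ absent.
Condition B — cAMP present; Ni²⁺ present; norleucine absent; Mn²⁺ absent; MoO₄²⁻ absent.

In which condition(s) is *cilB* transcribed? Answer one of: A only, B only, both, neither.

Condition A:
cAMP is present, so NolG is inactive.
Ni²⁺ is present, so DulG is active.
No repressor is bound and DulG is active, so *purF* is transcribed.
So PurF is produced and active.
Norleucine is absent, so MibE is active.
Mn²⁺ is present, so QilF is inactive.
MoO₄²⁻ is absent, so MorZ is inactive.
With no repressor bound, *fenG* is transcribed.
So FenG is produced and active.
With repressor MibE bound, *fubK* is not transcribed.
So FubK is not produced.
With repressor PurF bound, *cilB* is not transcribed.
→ *cilB* is OFF in A.
Condition B:
cAMP is present, so NolG is inactive.
Ni²⁺ is present, so DulG is active.
No repressor is bound and DulG is active, so *purF* is transcribed.
So PurF is produced and active.
Norleucine is absent, so MibE is active.
Mn²⁺ is absent, so QilF is active.
MoO₄²⁻ is absent, so MorZ is inactive.
With repressor QilF bound, *fenG* is not transcribed.
So FenG is not produced.
With repressor MibE bound, *fubK* is not transcribed.
So FubK is not produced.
With repressor PurF bound, *cilB* is not transcribed.
→ *cilB* is OFF in B.

neither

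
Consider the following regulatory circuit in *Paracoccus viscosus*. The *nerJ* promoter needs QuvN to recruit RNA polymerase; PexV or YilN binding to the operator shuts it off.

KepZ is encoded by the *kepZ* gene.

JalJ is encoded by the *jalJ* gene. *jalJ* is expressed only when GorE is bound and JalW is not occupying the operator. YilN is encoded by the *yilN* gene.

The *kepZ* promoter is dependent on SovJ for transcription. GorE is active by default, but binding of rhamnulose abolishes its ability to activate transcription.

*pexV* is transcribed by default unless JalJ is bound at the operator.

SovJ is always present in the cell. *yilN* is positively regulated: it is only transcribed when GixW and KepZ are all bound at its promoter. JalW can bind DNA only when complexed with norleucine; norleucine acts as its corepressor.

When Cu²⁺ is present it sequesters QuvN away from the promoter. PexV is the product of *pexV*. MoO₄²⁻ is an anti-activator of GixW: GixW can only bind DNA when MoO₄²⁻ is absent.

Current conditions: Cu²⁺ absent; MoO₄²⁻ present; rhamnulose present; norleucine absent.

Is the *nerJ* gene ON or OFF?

OFF

Norleucine is absent, so JalW is inactive.
Rhamnulose is present, so GorE is inactive.
Required activator GorE is absent, so *jalJ* is not transcribed.
So JalJ is not produced.
With no repressor bound, *pexV* is transcribed.
So PexV is produced and active.
MoO₄²⁻ is present, so GixW is inactive.
SovJ is produced constitutively and is active.
No repressor is bound and SovJ is active, so *kepZ* is transcribed.
So KepZ is produced and active.
Required activator GixW is absent, so *yilN* is not transcribed.
So YilN is not produced.
Cu²⁺ is absent, so QuvN is active.
With repressor PexV bound, *nerJ* is not transcribed.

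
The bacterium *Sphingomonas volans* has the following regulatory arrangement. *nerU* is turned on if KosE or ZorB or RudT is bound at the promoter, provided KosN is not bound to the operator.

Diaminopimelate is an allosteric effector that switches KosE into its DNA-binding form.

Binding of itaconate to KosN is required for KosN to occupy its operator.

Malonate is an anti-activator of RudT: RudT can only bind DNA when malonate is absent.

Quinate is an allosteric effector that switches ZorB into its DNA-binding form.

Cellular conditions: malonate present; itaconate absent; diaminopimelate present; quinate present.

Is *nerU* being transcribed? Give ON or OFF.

Diaminopimelate is present, so KosE is active.
Quinate is present, so ZorB is active.
Itaconate is absent, so KosN is inactive.
Malonate is present, so RudT is inactive.
Activator KosE is present, so *nerU* is transcribed.

ON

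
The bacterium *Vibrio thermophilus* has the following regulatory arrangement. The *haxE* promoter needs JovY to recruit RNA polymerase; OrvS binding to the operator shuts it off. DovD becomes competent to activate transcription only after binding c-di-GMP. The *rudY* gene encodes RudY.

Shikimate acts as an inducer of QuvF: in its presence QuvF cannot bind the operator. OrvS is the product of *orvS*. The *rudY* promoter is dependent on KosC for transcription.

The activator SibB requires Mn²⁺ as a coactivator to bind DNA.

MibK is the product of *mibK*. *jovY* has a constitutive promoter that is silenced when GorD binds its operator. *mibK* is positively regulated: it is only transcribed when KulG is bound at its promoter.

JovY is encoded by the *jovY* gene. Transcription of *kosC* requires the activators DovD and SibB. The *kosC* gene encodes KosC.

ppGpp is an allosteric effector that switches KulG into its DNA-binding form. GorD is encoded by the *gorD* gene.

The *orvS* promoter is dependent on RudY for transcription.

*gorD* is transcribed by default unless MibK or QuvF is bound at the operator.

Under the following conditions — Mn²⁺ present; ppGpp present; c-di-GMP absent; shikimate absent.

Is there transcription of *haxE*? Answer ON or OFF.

c-di-GMP is absent, so DovD is inactive.
Mn²⁺ is present, so SibB is active.
Required activator DovD is absent, so *kosC* is not transcribed.
So KosC is not produced.
Required activator KosC is absent, so *rudY* is not transcribed.
So RudY is not produced.
Required activator RudY is absent, so *orvS* is not transcribed.
So OrvS is not produced.
ppGpp is present, so KulG is active.
No repressor is bound and KulG is active, so *mibK* is transcribed.
So MibK is produced and active.
Shikimate is absent, so QuvF is active.
With repressor MibK bound, *gorD* is not transcribed.
So GorD is not produced.
With no repressor bound, *jovY* is transcribed.
So JovY is produced and active.
No repressor is bound and JovY is active, so *haxE* is transcribed.

ON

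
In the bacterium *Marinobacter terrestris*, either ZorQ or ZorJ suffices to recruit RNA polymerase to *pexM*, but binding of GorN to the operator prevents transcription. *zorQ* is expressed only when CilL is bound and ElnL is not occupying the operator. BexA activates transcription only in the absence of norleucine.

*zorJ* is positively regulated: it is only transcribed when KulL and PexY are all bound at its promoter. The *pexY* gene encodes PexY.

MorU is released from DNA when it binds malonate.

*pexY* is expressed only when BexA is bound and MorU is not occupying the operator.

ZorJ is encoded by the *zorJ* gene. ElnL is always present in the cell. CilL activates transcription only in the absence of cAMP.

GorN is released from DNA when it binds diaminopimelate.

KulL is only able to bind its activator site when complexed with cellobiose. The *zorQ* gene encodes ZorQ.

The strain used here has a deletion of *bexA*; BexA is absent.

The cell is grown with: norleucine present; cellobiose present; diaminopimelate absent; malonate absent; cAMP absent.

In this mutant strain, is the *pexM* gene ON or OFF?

OFF

ElnL is produced constitutively and is active.
cAMP is absent, so CilL is active.
With repressor ElnL bound, *zorQ* is not transcribed.
So ZorQ is not produced.
Cellobiose is present, so KulL is active.
Malonate is absent, so MorU is active.
BexA is non-functional in this strain, so it has no effect.
With repressor MorU bound, *pexY* is not transcribed.
So PexY is not produced.
Required activator PexY is absent, so *zorJ* is not transcribed.
So ZorJ is not produced.
Diaminopimelate is absent, so GorN is active.
With repressor GorN bound, *pexM* is not transcribed.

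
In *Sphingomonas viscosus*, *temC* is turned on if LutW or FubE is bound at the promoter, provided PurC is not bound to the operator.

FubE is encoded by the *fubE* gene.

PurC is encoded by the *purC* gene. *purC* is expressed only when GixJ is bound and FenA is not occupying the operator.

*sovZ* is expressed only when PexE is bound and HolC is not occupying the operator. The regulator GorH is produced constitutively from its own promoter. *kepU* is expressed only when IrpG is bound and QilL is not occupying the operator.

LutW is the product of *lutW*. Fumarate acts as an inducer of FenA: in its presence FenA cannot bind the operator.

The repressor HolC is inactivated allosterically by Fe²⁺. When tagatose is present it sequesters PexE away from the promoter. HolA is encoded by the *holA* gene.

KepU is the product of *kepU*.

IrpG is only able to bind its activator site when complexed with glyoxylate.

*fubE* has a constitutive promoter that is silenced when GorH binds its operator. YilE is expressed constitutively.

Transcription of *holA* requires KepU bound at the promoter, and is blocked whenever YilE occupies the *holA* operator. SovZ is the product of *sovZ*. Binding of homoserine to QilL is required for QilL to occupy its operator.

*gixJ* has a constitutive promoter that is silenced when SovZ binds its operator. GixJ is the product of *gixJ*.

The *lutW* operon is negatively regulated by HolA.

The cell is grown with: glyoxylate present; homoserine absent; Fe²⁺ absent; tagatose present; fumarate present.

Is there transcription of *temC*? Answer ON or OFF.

OFF

Homoserine is absent, so QilL is inactive.
Glyoxylate is present, so IrpG is active.
No repressor is bound and IrpG is active, so *kepU* is transcribed.
So KepU is produced and active.
YilE is produced constitutively and is active.
With repressor YilE bound, *holA* is not transcribed.
So HolA is not produced.
With no repressor bound, *lutW* is transcribed.
So LutW is produced and active.
Fe²⁺ is absent, so HolC is active.
Tagatose is present, so PexE is inactive.
With repressor HolC bound, *sovZ* is not transcribed.
So SovZ is not produced.
With no repressor bound, *gixJ* is transcribed.
So GixJ is produced and active.
Fumarate is present, so FenA is inactive.
No repressor is bound and GixJ is active, so *purC* is transcribed.
So PurC is produced and active.
GorH is produced constitutively and is active.
With repressor GorH bound, *fubE* is not transcribed.
So FubE is not produced.
With repressor PurC bound, *temC* is not transcribed.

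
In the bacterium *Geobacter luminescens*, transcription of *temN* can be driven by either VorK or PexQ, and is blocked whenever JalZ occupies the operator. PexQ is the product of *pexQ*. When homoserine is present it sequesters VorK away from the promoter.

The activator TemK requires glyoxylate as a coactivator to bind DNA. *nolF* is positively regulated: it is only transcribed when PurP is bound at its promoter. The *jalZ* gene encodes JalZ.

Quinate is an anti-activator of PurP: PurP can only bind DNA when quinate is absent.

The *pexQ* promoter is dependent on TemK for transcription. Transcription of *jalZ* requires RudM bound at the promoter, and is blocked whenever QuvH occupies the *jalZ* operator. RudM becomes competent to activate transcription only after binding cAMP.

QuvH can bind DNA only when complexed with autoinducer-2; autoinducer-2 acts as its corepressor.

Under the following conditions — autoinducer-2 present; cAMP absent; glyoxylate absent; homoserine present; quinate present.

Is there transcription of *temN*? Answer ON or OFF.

Homoserine is present, so VorK is inactive.
Glyoxylate is absent, so TemK is inactive.
Required activator TemK is absent, so *pexQ* is not transcribed.
So PexQ is not produced.
Autoinducer-2 is present, so QuvH is active.
cAMP is absent, so RudM is inactive.
With repressor QuvH bound, *jalZ* is not transcribed.
So JalZ is not produced.
No activator is available at the *temN* promoter, so *temN* is not transcribed.

OFF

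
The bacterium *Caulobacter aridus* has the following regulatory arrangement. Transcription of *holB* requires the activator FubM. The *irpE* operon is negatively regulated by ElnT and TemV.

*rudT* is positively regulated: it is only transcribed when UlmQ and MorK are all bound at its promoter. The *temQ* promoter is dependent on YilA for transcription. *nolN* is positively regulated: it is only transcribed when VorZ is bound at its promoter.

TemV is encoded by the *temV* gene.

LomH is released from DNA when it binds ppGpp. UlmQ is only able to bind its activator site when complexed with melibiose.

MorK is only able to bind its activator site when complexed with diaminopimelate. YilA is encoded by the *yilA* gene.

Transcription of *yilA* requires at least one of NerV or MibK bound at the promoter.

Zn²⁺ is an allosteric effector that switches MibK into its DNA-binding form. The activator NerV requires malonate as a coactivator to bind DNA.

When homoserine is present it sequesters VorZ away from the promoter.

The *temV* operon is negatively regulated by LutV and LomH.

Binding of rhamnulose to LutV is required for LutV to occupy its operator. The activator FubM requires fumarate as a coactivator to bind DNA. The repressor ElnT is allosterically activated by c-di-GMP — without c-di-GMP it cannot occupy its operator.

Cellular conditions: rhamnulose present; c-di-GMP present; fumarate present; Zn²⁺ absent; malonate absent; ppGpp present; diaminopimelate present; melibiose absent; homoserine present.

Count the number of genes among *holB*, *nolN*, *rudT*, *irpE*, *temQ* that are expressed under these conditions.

Fumarate is present, so FubM is active.
No repressor is bound and FubM is active, so *holB* is transcribed.
→ *holB* is ON.
Homoserine is present, so VorZ is inactive.
Required activator VorZ is absent, so *nolN* is not transcribed.
→ *nolN* is OFF.
Melibiose is absent, so UlmQ is inactive.
Diaminopimelate is present, so MorK is active.
Required activator UlmQ is absent, so *rudT* is not transcribed.
→ *rudT* is OFF.
c-di-GMP is present, so ElnT is active.
Rhamnulose is present, so LutV is active.
ppGpp is present, so LomH is inactive.
With repressor LutV bound, *temV* is not transcribed.
So TemV is not produced.
With repressor ElnT bound, *irpE* is not transcribed.
→ *irpE* is OFF.
Malonate is absent, so NerV is inactive.
Zn²⁺ is absent, so MibK is inactive.
No activator is available at the *yilA* promoter, so *yilA* is not transcribed.
So YilA is not produced.
Required activator YilA is absent, so *temQ* is not transcribed.
→ *temQ* is OFF.
1 of the 5 genes is transcribed.

1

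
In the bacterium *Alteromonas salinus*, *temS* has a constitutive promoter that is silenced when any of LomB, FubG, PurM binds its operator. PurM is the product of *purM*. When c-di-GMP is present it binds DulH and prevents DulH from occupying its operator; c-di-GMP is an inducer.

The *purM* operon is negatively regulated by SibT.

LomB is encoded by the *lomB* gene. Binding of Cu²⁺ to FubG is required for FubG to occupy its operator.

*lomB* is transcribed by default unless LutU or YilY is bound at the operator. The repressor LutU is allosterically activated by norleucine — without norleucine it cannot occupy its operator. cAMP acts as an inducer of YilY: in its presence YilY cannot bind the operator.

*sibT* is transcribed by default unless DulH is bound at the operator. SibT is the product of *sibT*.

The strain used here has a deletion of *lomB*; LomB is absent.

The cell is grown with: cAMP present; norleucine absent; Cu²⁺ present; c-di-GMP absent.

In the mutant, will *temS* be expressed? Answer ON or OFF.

LomB is non-functional in this strain, so it has no effect.
Cu²⁺ is present, so FubG is active.
c-di-GMP is absent, so DulH is active.
With repressor DulH bound, *sibT* is not transcribed.
So SibT is not produced.
With no repressor bound, *purM* is transcribed.
So PurM is produced and active.
With repressor FubG bound, *temS* is not transcribed.

OFF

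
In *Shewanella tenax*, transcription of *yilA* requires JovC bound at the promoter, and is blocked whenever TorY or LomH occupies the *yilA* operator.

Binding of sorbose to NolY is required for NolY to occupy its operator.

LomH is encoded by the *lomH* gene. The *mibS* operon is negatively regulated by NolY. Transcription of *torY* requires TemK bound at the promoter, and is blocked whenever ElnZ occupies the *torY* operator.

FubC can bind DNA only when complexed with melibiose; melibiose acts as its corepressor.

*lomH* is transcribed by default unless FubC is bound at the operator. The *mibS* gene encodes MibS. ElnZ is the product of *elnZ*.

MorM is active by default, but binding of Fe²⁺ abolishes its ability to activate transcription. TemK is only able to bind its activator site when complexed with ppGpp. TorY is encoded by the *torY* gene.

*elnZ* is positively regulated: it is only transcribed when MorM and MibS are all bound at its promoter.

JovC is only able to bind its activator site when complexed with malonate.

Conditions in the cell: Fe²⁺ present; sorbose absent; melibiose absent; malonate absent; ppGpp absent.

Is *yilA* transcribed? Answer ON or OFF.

OFF

Fe²⁺ is present, so MorM is inactive.
Sorbose is absent, so NolY is inactive.
With no repressor bound, *mibS* is transcribed.
So MibS is produced and active.
Required activator MorM is absent, so *elnZ* is not transcribed.
So ElnZ is not produced.
ppGpp is absent, so TemK is inactive.
Required activator TemK is absent, so *torY* is not transcribed.
So TorY is not produced.
Malonate is absent, so JovC is inactive.
Melibiose is absent, so FubC is inactive.
With no repressor bound, *lomH* is transcribed.
So LomH is produced and active.
With repressor LomH bound, *yilA* is not transcribed.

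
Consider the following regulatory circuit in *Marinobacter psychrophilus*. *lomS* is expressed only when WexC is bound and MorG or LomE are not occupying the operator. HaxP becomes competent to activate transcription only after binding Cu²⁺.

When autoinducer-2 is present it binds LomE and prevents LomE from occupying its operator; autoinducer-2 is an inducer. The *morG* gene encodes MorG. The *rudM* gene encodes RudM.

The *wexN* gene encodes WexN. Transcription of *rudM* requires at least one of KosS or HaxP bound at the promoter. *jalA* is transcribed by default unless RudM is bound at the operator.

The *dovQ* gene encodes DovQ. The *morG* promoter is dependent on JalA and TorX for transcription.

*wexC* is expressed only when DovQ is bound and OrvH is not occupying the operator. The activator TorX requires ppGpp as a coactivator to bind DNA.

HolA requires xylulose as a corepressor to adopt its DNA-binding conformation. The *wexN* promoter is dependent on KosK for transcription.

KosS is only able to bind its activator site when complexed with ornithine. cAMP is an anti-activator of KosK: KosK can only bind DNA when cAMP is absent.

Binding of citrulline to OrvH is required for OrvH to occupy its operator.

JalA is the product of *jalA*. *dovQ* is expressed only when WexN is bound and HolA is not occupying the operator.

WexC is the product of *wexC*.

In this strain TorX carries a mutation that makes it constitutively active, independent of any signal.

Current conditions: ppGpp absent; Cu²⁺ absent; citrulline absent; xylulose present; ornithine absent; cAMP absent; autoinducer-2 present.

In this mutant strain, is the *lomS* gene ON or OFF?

OFF

Ornithine is absent, so KosS is inactive.
Cu²⁺ is absent, so HaxP is inactive.
No activator is available at the *rudM* promoter, so *rudM* is not transcribed.
So RudM is not produced.
With no repressor bound, *jalA* is transcribed.
So JalA is produced and active.
TorX is constitutively active in this strain.
No repressor is bound and JalA and TorX are active, so *morG* is transcribed.
So MorG is produced and active.
Autoinducer-2 is present, so LomE is inactive.
Citrulline is absent, so OrvH is inactive.
Xylulose is present, so HolA is active.
cAMP is absent, so KosK is active.
No repressor is bound and KosK is active, so *wexN* is transcribed.
So WexN is produced and active.
With repressor HolA bound, *dovQ* is not transcribed.
So DovQ is not produced.
Required activator DovQ is absent, so *wexC* is not transcribed.
So WexC is not produced.
With repressor MorG bound, *lomS* is not transcribed.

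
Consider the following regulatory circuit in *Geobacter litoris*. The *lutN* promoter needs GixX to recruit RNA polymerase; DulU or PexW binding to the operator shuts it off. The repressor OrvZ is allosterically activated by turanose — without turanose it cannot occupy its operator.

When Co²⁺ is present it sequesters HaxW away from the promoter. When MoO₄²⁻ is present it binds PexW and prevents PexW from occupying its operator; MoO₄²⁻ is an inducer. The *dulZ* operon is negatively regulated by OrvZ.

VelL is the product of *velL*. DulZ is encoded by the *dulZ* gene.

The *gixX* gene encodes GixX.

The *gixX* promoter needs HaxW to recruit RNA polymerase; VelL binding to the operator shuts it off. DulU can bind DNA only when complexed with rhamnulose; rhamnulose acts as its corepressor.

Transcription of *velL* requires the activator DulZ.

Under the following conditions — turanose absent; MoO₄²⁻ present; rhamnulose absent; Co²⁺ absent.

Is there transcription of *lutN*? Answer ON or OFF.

OFF

Rhamnulose is absent, so DulU is inactive.
Turanose is absent, so OrvZ is inactive.
With no repressor bound, *dulZ* is transcribed.
So DulZ is produced and active.
No repressor is bound and DulZ is active, so *velL* is transcribed.
So VelL is produced and active.
Co²⁺ is absent, so HaxW is active.
With repressor VelL bound, *gixX* is not transcribed.
So GixX is not produced.
MoO₄²⁻ is present, so PexW is inactive.
Required activator GixX is absent, so *lutN* is not transcribed.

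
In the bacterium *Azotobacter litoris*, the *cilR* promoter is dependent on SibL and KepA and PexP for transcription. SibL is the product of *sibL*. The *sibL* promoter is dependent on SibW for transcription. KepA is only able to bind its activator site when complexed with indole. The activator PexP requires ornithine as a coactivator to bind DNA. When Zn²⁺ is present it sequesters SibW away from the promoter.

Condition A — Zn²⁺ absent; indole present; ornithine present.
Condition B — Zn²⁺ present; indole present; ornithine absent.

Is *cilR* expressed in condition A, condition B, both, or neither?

Condition A:
Zn²⁺ is absent, so SibW is active.
No repressor is bound and SibW is active, so *sibL* is transcribed.
So SibL is produced and active.
Indole is present, so KepA is active.
Ornithine is present, so PexP is active.
No repressor is bound and SibL and KepA and PexP are active, so *cilR* is transcribed.
→ *cilR* is ON in A.
Condition B:
Zn²⁺ is present, so SibW is inactive.
Required activator SibW is absent, so *sibL* is not transcribed.
So SibL is not produced.
Indole is present, so KepA is active.
Ornithine is absent, so PexP is inactive.
Required activator SibL is absent, so *cilR* is not transcribed.
→ *cilR* is OFF in B.

A only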